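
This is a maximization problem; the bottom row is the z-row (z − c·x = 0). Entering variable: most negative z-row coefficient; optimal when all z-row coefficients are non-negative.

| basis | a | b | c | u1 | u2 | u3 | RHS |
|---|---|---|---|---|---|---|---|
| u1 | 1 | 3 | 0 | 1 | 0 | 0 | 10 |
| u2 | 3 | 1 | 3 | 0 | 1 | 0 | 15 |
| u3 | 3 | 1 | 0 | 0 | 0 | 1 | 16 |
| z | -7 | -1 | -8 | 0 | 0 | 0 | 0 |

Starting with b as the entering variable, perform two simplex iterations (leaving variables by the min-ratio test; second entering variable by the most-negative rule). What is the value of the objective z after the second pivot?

310/9

Ratio test on column b — row 1: 10/3 = 10/3; row 2: 15/1 = 15; row 3: 16/1 = 16. Minimum is 10/3 at row 1 (u1 leaves); pivot element 3.
Pivot on row 1; the z-row RHS becomes 0 − (-1)·(10/3) = 10/3.
Next entering variable (most negative z-row entry -8): c.
Ratio test on column c — row 1: entry 0 ≤ 0; row 2: (35/3)/3 = 35/9; row 3: entry 0 ≤ 0. Minimum is 35/9 at row 2 (u2 leaves); pivot element 3.
After the second pivot the z-row RHS is 10/3 − (-8)·(35/9) = 310/9.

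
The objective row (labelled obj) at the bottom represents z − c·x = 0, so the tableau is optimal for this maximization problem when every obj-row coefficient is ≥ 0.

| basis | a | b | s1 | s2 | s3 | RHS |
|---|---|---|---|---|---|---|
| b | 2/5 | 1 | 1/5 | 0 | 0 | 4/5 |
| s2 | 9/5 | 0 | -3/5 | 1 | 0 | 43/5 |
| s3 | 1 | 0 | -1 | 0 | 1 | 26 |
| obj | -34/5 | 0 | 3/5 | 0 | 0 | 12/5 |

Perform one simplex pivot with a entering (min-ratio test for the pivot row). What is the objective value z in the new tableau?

16

Ratio test on column a — row 1: (4/5)/(2/5) = 2; row 2: (43/5)/(9/5) = 43/9; row 3: 26/1 = 26. Minimum is 2 at row 1 (b leaves); pivot element 2/5.
Pivot on row 1; the obj-row RHS becomes 12/5 − (-34/5)·2 = 16.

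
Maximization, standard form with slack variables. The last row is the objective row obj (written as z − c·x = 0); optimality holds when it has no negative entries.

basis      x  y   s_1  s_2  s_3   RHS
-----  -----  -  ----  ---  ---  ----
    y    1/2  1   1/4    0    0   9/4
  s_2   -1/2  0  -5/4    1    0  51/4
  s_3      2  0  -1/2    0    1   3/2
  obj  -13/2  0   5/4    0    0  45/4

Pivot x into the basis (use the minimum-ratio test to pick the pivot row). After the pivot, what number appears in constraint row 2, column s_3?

Ratio test on column x — row 1: (9/4)/(1/2) = 9/2; row 2: entry -1/2 ≤ 0; row 3: (3/2)/2 = 3/4. Minimum is 3/4 at row 3 (s_3 leaves); pivot element 2.
Divide row 3 by 2; eliminate column x from the other rows.
Row 2 update in column s_3: 0 − (-1/2)·(1/2) = 1/4.

1/4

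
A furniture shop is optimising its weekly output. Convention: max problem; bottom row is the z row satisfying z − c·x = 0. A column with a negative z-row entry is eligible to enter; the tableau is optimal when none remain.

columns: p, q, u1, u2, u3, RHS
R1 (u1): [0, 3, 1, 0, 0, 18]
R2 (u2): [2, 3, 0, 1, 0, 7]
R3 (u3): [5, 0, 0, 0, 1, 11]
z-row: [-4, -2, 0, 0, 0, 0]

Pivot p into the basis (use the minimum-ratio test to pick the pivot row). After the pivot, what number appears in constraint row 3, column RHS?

11/5

Ratio test on column p — row 1: entry 0 ≤ 0; row 2: 7/2 = 7/2; row 3: 11/5 = 11/5. Minimum is 11/5 at row 3 (u3 leaves); pivot element 5.
Divide row 3 by 5; eliminate column p from the other rows.
In the new row 3, the RHS entry is the old entry divided by the pivot: 11/5 = 11/5.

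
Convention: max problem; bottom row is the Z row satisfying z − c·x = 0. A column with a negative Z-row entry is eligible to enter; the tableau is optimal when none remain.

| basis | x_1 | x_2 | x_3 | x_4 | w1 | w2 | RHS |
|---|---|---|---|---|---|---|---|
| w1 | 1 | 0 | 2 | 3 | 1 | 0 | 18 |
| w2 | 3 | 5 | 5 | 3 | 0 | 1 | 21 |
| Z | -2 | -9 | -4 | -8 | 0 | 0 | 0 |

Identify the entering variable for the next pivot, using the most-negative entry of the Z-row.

Negative Z-row entries: x_1: -2, x_2: -9, x_3: -4, x_4: -8.
The most negative is -9 in column x_2, so x_2 enters.

x_2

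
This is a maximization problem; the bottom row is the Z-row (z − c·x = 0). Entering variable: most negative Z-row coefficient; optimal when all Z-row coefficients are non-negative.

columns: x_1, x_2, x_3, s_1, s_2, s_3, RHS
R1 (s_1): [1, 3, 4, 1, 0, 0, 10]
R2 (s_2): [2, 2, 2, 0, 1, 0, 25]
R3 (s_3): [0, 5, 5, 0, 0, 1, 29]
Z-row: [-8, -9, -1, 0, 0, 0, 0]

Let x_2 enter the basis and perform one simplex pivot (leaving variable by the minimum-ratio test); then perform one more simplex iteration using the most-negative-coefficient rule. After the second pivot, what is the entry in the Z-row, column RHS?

80

Ratio test on column x_2 — row 1: 10/3 = 10/3; row 2: 25/2 = 25/2; row 3: 29/5 = 29/5. Minimum is 10/3 at row 1 (s_1 leaves); pivot element 3.
Divide row 1 by 3; eliminate column x_2 from the other rows.
Second iteration: most negative Z-row entry is -5 in column x_1, so x_1 enters.
Ratio test on column x_1 — row 1: (10/3)/(1/3) = 10; row 2: (55/3)/(4/3) = 55/4; row 3: entry -5/3 ≤ 0. Minimum is 10 at row 1 (x_2 leaves); pivot element 1/3.
Divide row 1 by 1/3; eliminate column x_1 from the other rows.
After both pivots, the entry at the Z-row, column RHS is 80.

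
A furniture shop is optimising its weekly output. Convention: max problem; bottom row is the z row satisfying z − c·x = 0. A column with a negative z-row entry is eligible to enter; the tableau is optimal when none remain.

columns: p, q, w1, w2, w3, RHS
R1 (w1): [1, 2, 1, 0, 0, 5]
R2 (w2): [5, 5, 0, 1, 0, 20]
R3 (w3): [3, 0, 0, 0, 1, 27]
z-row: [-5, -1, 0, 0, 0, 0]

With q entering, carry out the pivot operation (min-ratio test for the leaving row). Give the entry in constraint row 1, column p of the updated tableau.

Ratio test on column q — row 1: 5/2 = 5/2; row 2: 20/5 = 4; row 3: entry 0 ≤ 0. Minimum is 5/2 at row 1 (w1 leaves); pivot element 2.
Divide row 1 by 2; eliminate column q from the other rows.
In the new row 1, the p entry is the old entry divided by the pivot: 1/2 = 1/2.

1/2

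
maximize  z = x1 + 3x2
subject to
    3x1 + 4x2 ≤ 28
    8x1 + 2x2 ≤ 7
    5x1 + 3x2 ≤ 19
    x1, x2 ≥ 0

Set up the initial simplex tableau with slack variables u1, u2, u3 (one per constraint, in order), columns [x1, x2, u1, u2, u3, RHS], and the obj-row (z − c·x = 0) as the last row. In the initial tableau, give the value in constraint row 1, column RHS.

28

The RHS of constraint 1 is b_1 = 28.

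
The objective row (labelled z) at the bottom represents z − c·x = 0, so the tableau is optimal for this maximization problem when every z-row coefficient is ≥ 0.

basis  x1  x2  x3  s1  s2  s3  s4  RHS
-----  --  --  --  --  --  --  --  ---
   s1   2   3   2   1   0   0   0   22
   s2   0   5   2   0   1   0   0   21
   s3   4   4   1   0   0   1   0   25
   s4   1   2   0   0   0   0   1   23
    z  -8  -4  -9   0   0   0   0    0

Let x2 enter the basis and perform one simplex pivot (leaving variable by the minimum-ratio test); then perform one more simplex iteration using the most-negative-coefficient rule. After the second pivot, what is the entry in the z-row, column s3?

Ratio test on column x2 — row 1: 22/3 = 22/3; row 2: 21/5 = 21/5; row 3: 25/4 = 25/4; row 4: 23/2 = 23/2. Minimum is 21/5 at row 2 (s2 leaves); pivot element 5.
Divide row 2 by 5; eliminate column x2 from the other rows.
Second iteration: most negative z-row entry is -8 in column x1, so x1 enters.
Ratio test on column x1 — row 1: (47/5)/2 = 47/10; row 2: entry 0 ≤ 0; row 3: (41/5)/4 = 41/20; row 4: (73/5)/1 = 73/5. Minimum is 41/20 at row 3 (s3 leaves); pivot element 4.
Divide row 3 by 4; eliminate column x1 from the other rows.
After both pivots, the entry at the z-row, column s3 is 2.

2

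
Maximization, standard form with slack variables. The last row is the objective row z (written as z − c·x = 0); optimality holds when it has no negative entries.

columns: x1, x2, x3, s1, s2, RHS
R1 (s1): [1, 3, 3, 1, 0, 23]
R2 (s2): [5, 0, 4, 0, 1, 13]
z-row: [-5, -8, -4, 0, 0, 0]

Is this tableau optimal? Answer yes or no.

The z-row has a negative entry -8 in column x2, so it is not optimal.

no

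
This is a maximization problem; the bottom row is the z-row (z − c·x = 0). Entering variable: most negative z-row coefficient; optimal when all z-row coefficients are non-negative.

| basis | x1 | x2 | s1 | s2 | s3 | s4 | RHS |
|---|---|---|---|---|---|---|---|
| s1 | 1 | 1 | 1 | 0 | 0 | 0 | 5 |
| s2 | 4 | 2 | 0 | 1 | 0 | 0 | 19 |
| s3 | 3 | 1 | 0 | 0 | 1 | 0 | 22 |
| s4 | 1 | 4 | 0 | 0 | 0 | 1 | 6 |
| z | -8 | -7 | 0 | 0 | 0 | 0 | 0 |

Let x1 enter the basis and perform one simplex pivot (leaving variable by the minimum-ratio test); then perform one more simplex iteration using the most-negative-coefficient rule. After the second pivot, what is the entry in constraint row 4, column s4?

Ratio test on column x1 — row 1: 5/1 = 5; row 2: 19/4 = 19/4; row 3: 22/3 = 22/3; row 4: 6/1 = 6. Minimum is 19/4 at row 2 (s2 leaves); pivot element 4.
Divide row 2 by 4; eliminate column x1 from the other rows.
Second iteration: most negative z-row entry is -3 in column x2, so x2 enters.
Ratio test on column x2 — row 1: (1/4)/(1/2) = 1/2; row 2: (19/4)/(1/2) = 19/2; row 3: entry -1/2 ≤ 0; row 4: (5/4)/(7/2) = 5/14. Minimum is 5/14 at row 4 (s4 leaves); pivot element 7/2.
Divide row 4 by 7/2; eliminate column x2 from the other rows.
After both pivots, the entry at constraint row 4, column s4 is 2/7.

2/7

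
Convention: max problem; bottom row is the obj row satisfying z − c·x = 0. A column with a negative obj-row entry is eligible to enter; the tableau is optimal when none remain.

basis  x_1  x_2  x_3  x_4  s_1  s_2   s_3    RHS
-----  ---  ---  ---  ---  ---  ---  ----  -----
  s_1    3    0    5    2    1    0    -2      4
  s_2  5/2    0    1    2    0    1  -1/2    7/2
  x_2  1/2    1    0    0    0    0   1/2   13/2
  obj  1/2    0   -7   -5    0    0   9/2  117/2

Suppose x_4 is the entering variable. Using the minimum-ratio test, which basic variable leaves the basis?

Column x_4 entries and ratios — s_1: 4/2 = 2; s_2: (7/2)/2 = 7/4; x_2: 0 ≤ 0, skip.
Smallest ratio is 7/4 in the row of s_2, so s_2 leaves.

s_2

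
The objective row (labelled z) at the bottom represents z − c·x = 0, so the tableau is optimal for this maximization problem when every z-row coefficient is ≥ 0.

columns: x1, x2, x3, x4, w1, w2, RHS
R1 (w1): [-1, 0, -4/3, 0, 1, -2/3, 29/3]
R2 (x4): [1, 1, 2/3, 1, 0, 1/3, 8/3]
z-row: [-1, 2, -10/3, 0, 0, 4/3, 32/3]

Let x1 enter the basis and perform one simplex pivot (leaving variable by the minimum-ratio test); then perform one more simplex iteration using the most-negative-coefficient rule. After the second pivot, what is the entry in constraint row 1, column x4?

Ratio test on column x1 — row 1: entry -1 ≤ 0; row 2: (8/3)/1 = 8/3. Minimum is 8/3 at row 2 (x4 leaves); pivot element 1.
Divide row 2 by 1; eliminate column x1 from the other rows.
Second iteration: most negative z-row entry is -8/3 in column x3, so x3 enters.
Ratio test on column x3 — row 1: entry -2/3 ≤ 0; row 2: (8/3)/(2/3) = 4. Minimum is 4 at row 2 (x1 leaves); pivot element 2/3.
Divide row 2 by 2/3; eliminate column x3 from the other rows.
After both pivots, the entry at constraint row 1, column x4 is 2.

2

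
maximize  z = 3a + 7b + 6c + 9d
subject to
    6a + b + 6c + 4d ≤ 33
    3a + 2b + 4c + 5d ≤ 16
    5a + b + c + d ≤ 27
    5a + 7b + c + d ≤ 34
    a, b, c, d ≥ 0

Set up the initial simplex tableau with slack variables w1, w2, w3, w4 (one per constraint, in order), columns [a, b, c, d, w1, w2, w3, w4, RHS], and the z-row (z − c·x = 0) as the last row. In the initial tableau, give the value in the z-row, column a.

-3

The z-row carries the negated objective coefficients: the a entry is -3.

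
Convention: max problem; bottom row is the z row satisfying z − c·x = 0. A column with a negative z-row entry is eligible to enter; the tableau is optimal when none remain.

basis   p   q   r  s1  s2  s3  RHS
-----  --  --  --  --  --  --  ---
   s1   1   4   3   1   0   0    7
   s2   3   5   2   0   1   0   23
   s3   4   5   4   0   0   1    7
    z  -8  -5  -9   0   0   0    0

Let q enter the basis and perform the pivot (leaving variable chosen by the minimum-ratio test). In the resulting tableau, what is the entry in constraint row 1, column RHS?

7/5

Ratio test on column q — row 1: 7/4 = 7/4; row 2: 23/5 = 23/5; row 3: 7/5 = 7/5. Minimum is 7/5 at row 3 (s3 leaves); pivot element 5.
Divide row 3 by 5; eliminate column q from the other rows.
Row 1 update in column RHS: 7 − 4·(7/5) = 7/5.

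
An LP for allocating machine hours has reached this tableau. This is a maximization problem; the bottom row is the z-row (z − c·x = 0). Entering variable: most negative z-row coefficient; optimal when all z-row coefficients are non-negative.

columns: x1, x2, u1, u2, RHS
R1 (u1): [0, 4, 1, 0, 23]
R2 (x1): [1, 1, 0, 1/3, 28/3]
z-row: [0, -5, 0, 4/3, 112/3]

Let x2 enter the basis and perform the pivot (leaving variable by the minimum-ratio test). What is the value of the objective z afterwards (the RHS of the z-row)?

793/12

Ratio test on column x2 — row 1: 23/4 = 23/4; row 2: (28/3)/1 = 28/3. Minimum is 23/4 at row 1 (u1 leaves); pivot element 4.
Pivot on row 1; the z-row RHS becomes 112/3 − (-5)·(23/4) = 793/12.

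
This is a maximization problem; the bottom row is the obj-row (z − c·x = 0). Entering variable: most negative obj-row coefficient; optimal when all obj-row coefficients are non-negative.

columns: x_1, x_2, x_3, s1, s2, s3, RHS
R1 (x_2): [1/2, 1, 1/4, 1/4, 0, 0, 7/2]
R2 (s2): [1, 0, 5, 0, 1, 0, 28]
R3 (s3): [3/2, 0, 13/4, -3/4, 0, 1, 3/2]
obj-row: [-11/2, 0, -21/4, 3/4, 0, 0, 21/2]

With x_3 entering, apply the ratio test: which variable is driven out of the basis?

Column x_3 entries and ratios — x_2: (7/2)/(1/4) = 14; s2: 28/5 = 28/5; s3: (3/2)/(13/4) = 6/13.
Smallest ratio is 6/13 in the row of s3, so s3 leaves.

s3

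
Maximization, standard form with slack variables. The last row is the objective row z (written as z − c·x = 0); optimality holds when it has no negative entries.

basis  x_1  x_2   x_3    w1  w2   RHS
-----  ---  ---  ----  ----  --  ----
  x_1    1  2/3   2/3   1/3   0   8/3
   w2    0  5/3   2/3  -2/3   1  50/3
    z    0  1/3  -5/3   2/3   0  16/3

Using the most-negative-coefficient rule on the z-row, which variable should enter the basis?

Negative z-row entries: x_3: -5/3.
The most negative is -5/3 in column x_3, so x_3 enters.

x_3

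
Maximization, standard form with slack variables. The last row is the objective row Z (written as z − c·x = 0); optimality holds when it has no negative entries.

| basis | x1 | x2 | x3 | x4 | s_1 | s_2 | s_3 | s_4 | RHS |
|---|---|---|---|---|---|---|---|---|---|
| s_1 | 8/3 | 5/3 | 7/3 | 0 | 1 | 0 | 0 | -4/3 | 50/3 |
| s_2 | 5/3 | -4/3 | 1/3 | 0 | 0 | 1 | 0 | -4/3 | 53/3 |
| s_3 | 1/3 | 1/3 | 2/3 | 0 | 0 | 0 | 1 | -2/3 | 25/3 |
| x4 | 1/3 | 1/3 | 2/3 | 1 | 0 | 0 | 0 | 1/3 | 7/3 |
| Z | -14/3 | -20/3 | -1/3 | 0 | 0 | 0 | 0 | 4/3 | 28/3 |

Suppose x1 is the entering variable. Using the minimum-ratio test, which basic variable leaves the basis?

Column x1 entries and ratios — s_1: (50/3)/(8/3) = 25/4; s_2: (53/3)/(5/3) = 53/5; s_3: (25/3)/(1/3) = 25; x4: (7/3)/(1/3) = 7.
Smallest ratio is 25/4 in the row of s_1, so s_1 leaves.

s_1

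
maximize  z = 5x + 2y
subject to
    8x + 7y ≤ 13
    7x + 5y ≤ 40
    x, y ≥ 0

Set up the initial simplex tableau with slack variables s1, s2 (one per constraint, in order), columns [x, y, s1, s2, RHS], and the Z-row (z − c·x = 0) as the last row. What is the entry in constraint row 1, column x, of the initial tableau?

8

Constraint 1 has coefficient 8 on x.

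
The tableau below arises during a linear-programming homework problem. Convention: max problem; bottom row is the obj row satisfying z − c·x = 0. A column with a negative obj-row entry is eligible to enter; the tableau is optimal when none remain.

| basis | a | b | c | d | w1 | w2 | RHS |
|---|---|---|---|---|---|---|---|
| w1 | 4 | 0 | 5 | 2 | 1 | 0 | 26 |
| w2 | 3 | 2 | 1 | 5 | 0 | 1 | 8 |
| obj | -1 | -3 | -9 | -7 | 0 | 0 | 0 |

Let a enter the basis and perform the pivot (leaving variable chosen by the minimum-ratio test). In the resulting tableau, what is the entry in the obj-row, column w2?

1/3

Ratio test on column a — row 1: 26/4 = 13/2; row 2: 8/3 = 8/3. Minimum is 8/3 at row 2 (w2 leaves); pivot element 3.
Divide row 2 by 3; eliminate column a from the other rows.
obj-row update in column w2: 0 − (-1)·(1/3) = 1/3.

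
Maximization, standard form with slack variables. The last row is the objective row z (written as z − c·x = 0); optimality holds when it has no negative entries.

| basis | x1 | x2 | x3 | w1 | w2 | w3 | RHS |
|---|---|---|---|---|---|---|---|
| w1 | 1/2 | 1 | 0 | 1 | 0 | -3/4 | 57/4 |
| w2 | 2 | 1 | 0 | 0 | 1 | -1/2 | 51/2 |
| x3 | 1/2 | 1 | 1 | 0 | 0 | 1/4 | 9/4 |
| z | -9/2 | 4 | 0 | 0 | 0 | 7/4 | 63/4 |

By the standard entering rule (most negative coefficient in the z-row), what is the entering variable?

x1

Negative z-row entries: x1: -9/2.
The most negative is -9/2 in column x1, so x1 enters.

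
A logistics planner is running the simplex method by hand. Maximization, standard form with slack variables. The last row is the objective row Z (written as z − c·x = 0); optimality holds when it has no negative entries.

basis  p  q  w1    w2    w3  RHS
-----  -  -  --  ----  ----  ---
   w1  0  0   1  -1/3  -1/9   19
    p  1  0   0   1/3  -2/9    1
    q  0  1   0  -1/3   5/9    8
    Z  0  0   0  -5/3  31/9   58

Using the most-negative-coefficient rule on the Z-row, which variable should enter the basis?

w2

Negative Z-row entries: w2: -5/3.
The most negative is -5/3 in column w2, so w2 enters.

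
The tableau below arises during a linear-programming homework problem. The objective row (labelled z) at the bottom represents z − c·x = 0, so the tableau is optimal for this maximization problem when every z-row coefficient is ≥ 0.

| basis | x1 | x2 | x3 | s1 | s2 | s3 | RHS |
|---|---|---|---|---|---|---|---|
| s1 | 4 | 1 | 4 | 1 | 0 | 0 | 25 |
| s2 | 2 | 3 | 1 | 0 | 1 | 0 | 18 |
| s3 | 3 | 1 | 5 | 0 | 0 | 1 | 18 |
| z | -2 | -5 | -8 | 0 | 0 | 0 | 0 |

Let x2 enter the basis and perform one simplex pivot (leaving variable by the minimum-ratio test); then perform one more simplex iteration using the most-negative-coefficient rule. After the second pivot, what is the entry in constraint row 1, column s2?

Ratio test on column x2 — row 1: 25/1 = 25; row 2: 18/3 = 6; row 3: 18/1 = 18. Minimum is 6 at row 2 (s2 leaves); pivot element 3.
Divide row 2 by 3; eliminate column x2 from the other rows.
Second iteration: most negative z-row entry is -19/3 in column x3, so x3 enters.
Ratio test on column x3 — row 1: 19/(11/3) = 57/11; row 2: 6/(1/3) = 18; row 3: 12/(14/3) = 18/7. Minimum is 18/7 at row 3 (s3 leaves); pivot element 14/3.
Divide row 3 by 14/3; eliminate column x3 from the other rows.
After both pivots, the entry at constraint row 1, column s2 is -1/14.

-1/14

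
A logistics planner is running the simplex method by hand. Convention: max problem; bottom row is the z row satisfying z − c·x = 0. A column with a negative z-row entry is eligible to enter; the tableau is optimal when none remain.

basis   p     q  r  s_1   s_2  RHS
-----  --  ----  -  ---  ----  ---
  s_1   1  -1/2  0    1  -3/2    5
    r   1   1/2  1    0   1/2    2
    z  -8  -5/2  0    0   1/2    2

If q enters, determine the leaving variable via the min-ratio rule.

Column q entries and ratios — s_1: -1/2 ≤ 0, skip; r: 2/(1/2) = 4.
Smallest ratio is 4 in the row of r, so r leaves.

r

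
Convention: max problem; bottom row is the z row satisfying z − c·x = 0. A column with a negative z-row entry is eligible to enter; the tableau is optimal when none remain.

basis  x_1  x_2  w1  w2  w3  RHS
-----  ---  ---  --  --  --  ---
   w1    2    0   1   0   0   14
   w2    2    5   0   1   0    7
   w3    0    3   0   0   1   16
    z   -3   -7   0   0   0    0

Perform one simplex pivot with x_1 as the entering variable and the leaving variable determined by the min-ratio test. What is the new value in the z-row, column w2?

3/2

Ratio test on column x_1 — row 1: 14/2 = 7; row 2: 7/2 = 7/2; row 3: entry 0 ≤ 0. Minimum is 7/2 at row 2 (w2 leaves); pivot element 2.
Divide row 2 by 2; eliminate column x_1 from the other rows.
z-row update in column w2: 0 − (-3)·(1/2) = 3/2.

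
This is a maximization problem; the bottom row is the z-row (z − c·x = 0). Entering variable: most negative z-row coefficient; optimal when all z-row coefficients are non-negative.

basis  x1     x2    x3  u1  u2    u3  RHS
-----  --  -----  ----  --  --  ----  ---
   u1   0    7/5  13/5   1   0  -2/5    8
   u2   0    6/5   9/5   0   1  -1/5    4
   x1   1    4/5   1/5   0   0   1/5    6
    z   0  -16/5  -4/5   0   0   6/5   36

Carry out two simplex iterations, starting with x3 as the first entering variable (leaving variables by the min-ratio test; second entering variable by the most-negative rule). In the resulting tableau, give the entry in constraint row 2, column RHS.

10/3

Ratio test on column x3 — row 1: 8/(13/5) = 40/13; row 2: 4/(9/5) = 20/9; row 3: 6/(1/5) = 30. Minimum is 20/9 at row 2 (u2 leaves); pivot element 9/5.
Divide row 2 by 9/5; eliminate column x3 from the other rows.
Second iteration: most negative z-row entry is -8/3 in column x2, so x2 enters.
Ratio test on column x2 — row 1: entry -1/3 ≤ 0; row 2: (20/9)/(2/3) = 10/3; row 3: (50/9)/(2/3) = 25/3. Minimum is 10/3 at row 2 (x3 leaves); pivot element 2/3.
Divide row 2 by 2/3; eliminate column x2 from the other rows.
After both pivots, the entry at constraint row 2, column RHS is 10/3.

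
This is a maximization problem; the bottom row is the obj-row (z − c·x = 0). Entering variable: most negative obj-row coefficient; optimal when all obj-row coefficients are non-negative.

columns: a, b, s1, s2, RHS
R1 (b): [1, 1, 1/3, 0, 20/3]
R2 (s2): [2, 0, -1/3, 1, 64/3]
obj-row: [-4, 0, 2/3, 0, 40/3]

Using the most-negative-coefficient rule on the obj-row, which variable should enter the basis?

a

Negative obj-row entries: a: -4.
The most negative is -4 in column a, so a enters.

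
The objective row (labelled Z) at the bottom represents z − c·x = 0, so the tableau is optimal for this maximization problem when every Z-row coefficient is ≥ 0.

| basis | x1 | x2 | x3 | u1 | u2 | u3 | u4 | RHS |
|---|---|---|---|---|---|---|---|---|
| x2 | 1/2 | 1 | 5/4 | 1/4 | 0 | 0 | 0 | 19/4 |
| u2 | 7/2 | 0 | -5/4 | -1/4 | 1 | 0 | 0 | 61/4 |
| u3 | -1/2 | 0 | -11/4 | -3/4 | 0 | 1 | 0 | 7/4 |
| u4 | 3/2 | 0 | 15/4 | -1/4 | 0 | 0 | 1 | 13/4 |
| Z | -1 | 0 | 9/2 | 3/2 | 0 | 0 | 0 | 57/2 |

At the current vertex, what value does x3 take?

x3 is not in the basis, so in the current basic feasible solution x3 = 0.

0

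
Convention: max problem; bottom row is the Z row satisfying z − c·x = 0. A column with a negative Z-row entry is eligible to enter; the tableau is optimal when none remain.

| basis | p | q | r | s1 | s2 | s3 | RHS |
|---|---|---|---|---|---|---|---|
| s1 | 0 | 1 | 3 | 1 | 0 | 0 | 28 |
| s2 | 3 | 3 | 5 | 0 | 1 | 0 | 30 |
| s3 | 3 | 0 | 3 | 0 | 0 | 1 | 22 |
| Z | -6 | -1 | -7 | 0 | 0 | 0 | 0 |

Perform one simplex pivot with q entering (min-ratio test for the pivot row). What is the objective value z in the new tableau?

10

Ratio test on column q — row 1: 28/1 = 28; row 2: 30/3 = 10; row 3: entry 0 ≤ 0. Minimum is 10 at row 2 (s2 leaves); pivot element 3.
Pivot on row 2; the Z-row RHS becomes 0 − (-1)·10 = 10.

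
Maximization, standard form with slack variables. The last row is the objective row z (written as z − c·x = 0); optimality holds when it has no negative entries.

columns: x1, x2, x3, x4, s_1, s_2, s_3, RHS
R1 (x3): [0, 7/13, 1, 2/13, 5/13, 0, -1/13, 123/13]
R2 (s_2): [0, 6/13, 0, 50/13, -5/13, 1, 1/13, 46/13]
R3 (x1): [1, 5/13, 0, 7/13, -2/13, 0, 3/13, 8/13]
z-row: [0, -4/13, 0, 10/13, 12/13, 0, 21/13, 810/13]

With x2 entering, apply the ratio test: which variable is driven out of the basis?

x1

Column x2 entries and ratios — x3: (123/13)/(7/13) = 123/7; s_2: (46/13)/(6/13) = 23/3; x1: (8/13)/(5/13) = 8/5.
Smallest ratio is 8/5 in the row of x1, so x1 leaves.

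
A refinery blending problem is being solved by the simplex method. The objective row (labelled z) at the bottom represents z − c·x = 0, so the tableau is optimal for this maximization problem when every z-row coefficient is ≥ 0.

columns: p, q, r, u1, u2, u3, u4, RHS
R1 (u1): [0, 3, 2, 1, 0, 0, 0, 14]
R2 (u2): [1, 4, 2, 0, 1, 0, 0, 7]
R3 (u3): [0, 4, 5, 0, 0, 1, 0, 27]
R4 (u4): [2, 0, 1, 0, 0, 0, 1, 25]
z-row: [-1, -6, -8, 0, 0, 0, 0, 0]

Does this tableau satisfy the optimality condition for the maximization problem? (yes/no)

no

The z-row has a negative entry -8 in column r, so it is not optimal.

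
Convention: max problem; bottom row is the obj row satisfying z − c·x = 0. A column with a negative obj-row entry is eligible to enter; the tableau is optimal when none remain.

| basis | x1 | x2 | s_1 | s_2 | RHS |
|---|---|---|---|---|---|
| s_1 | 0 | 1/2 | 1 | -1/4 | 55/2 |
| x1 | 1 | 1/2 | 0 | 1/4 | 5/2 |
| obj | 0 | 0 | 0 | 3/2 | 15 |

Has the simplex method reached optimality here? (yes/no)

yes

Every obj-row coefficient is ≥ 0, so the tableau is optimal.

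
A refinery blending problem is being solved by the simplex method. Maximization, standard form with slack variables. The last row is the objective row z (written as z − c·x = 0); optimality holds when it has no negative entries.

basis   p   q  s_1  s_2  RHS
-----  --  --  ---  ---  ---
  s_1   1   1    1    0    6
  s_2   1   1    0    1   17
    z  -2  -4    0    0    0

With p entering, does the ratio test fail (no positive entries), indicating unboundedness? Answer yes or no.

no

Column p has positive entries in row(s) 1, 2, so the ratio test bounds it — not unbounded.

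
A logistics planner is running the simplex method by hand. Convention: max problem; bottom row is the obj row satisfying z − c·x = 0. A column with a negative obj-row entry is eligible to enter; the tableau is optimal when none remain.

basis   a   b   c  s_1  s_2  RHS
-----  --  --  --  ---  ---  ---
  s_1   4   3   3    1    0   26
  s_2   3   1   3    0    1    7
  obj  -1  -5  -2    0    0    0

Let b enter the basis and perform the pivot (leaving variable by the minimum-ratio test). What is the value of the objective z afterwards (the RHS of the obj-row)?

Ratio test on column b — row 1: 26/3 = 26/3; row 2: 7/1 = 7. Minimum is 7 at row 2 (s_2 leaves); pivot element 1.
Pivot on row 2; the obj-row RHS becomes 0 − (-5)·7 = 35.

35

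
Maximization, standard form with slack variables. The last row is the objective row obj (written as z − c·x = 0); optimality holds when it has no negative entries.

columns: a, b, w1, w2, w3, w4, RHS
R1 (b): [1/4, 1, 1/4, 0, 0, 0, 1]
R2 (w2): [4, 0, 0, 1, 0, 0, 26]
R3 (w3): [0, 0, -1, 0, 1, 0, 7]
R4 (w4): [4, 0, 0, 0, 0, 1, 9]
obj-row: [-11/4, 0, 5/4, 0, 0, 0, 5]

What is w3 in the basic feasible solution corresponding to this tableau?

w3 is basic (row 3); its value is the RHS of that row, 7.

7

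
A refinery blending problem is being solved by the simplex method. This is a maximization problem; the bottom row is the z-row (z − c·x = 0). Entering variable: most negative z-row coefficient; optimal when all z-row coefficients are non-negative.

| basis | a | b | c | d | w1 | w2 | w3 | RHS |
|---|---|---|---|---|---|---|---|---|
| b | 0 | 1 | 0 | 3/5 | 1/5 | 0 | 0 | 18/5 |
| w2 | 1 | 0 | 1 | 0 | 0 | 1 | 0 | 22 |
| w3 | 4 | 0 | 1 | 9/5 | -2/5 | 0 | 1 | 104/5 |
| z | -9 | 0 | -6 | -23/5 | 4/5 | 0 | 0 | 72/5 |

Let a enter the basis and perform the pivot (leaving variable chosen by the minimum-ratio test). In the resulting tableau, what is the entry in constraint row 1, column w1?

1/5

Ratio test on column a — row 1: entry 0 ≤ 0; row 2: 22/1 = 22; row 3: (104/5)/4 = 26/5. Minimum is 26/5 at row 3 (w3 leaves); pivot element 4.
Divide row 3 by 4; eliminate column a from the other rows.
Row 1 update in column w1: 1/5 − 0·(-1/10) = 1/5.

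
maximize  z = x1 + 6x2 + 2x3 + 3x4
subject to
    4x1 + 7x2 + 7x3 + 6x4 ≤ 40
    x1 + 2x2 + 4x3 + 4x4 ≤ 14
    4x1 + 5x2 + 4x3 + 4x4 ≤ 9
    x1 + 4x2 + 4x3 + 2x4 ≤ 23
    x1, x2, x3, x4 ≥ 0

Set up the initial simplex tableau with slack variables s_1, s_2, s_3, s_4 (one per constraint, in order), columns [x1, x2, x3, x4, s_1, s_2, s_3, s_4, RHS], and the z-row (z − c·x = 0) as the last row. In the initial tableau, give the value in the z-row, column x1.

-1

The z-row carries the negated objective coefficients: the x1 entry is -1.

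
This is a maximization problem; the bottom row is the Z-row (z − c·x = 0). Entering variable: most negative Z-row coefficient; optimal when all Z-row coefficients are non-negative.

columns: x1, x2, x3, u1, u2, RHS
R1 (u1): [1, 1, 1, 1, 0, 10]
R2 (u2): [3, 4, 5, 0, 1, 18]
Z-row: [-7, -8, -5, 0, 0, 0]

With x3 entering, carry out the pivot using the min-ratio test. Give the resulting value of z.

Ratio test on column x3 — row 1: 10/1 = 10; row 2: 18/5 = 18/5. Minimum is 18/5 at row 2 (u2 leaves); pivot element 5.
Pivot on row 2; the Z-row RHS becomes 0 − (-5)·(18/5) = 18.

18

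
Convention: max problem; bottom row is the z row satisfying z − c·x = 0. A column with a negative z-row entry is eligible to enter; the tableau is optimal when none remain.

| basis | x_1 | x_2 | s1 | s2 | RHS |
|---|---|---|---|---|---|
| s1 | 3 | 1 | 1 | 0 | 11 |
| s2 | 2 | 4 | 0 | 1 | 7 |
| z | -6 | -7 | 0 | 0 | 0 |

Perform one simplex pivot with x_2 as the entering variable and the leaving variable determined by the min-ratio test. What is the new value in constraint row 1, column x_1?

Ratio test on column x_2 — row 1: 11/1 = 11; row 2: 7/4 = 7/4. Minimum is 7/4 at row 2 (s2 leaves); pivot element 4.
Divide row 2 by 4; eliminate column x_2 from the other rows.
Row 1 update in column x_1: 3 − 1·(1/2) = 5/2.

5/2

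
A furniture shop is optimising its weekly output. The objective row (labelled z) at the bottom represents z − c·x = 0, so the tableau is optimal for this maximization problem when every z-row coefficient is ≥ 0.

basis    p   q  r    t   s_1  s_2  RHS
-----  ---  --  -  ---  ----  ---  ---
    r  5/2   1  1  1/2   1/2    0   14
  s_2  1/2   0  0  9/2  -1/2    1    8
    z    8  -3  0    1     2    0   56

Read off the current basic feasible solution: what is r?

r is basic (row 1); its value is the RHS of that row, 14.

14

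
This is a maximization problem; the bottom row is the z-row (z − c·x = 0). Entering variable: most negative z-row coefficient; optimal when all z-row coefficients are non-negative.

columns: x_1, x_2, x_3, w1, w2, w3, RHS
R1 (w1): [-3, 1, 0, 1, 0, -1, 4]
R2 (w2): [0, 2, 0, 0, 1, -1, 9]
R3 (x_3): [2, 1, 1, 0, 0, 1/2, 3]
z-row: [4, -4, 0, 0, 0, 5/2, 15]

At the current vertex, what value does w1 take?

w1 is basic (row 1); its value is the RHS of that row, 4.

4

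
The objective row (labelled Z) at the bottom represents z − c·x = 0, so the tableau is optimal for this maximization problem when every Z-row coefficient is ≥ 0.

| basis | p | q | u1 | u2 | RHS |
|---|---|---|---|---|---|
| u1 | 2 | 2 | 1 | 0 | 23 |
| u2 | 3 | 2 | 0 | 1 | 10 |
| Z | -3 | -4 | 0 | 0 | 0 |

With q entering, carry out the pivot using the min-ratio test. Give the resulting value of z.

20

Ratio test on column q — row 1: 23/2 = 23/2; row 2: 10/2 = 5. Minimum is 5 at row 2 (u2 leaves); pivot element 2.
Pivot on row 2; the Z-row RHS becomes 0 − (-4)·5 = 20.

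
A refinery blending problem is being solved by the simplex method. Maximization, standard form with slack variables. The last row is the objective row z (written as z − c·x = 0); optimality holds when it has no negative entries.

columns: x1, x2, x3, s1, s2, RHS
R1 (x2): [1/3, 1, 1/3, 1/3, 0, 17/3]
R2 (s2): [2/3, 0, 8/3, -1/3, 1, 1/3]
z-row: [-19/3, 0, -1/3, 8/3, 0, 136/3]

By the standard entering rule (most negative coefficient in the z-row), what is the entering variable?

Negative z-row entries: x1: -19/3, x3: -1/3.
The most negative is -19/3 in column x1, so x1 enters.

x1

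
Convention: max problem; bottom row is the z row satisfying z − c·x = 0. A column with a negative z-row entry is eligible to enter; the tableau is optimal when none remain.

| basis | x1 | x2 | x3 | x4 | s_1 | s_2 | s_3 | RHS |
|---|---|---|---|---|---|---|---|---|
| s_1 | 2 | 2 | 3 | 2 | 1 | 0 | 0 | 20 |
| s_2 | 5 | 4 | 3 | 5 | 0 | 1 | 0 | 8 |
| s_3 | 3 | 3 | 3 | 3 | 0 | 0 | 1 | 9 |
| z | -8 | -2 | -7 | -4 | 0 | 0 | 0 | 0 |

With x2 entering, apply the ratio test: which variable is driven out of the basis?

Column x2 entries and ratios — s_1: 20/2 = 10; s_2: 8/4 = 2; s_3: 9/3 = 3.
Smallest ratio is 2 in the row of s_2, so s_2 leaves.

s_2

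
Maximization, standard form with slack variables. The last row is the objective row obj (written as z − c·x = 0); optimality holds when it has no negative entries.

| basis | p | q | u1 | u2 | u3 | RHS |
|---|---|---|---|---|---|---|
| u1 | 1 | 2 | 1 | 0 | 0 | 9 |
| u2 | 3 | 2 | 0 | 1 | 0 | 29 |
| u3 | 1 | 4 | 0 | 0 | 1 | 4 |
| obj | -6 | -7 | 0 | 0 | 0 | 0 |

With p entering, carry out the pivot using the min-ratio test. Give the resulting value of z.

24

Ratio test on column p — row 1: 9/1 = 9; row 2: 29/3 = 29/3; row 3: 4/1 = 4. Minimum is 4 at row 3 (u3 leaves); pivot element 1.
Pivot on row 3; the obj-row RHS becomes 0 − (-6)·4 = 24.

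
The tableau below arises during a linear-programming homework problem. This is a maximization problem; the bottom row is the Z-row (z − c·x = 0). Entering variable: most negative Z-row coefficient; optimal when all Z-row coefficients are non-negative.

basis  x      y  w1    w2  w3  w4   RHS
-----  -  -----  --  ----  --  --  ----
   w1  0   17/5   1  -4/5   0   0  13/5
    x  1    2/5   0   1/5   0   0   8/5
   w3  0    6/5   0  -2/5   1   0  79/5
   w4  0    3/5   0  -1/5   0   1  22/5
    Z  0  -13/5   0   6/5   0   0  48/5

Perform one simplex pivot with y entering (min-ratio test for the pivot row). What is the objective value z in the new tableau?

Ratio test on column y — row 1: (13/5)/(17/5) = 13/17; row 2: (8/5)/(2/5) = 4; row 3: (79/5)/(6/5) = 79/6; row 4: (22/5)/(3/5) = 22/3. Minimum is 13/17 at row 1 (w1 leaves); pivot element 17/5.
Pivot on row 1; the Z-row RHS becomes 48/5 − (-13/5)·(13/17) = 197/17.

197/17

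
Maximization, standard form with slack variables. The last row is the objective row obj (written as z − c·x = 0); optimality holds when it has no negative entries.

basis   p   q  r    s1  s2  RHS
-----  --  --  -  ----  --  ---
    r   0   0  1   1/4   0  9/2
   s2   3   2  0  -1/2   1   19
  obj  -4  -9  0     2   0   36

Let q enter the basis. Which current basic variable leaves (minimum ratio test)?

s2

Column q entries and ratios — r: 0 ≤ 0, skip; s2: 19/2 = 19/2.
Smallest ratio is 19/2 in the row of s2, so s2 leaves.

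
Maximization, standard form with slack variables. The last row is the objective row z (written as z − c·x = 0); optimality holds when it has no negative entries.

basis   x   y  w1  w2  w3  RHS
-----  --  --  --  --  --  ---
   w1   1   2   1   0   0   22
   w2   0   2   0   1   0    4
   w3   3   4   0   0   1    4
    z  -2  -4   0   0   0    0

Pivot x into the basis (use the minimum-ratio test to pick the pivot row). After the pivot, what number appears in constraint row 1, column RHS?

Ratio test on column x — row 1: 22/1 = 22; row 2: entry 0 ≤ 0; row 3: 4/3 = 4/3. Minimum is 4/3 at row 3 (w3 leaves); pivot element 3.
Divide row 3 by 3; eliminate column x from the other rows.
Row 1 update in column RHS: 22 − 1·(4/3) = 62/3.

62/3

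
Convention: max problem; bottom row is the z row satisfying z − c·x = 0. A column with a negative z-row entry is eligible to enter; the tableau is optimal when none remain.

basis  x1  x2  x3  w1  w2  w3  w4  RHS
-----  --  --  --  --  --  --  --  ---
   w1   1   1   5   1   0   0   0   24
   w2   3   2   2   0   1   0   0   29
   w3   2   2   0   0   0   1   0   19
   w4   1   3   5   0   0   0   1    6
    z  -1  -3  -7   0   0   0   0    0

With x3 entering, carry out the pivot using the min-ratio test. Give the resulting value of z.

Ratio test on column x3 — row 1: 24/5 = 24/5; row 2: 29/2 = 29/2; row 3: entry 0 ≤ 0; row 4: 6/5 = 6/5. Minimum is 6/5 at row 4 (w4 leaves); pivot element 5.
Pivot on row 4; the z-row RHS becomes 0 − (-7)·(6/5) = 42/5.

42/5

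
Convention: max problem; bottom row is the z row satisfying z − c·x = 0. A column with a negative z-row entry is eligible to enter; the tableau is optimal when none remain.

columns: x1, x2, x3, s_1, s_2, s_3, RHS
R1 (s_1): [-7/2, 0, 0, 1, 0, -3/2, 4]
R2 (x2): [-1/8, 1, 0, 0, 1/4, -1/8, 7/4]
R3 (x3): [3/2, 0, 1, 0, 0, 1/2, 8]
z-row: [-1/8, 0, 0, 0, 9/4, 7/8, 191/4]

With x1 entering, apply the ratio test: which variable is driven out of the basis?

x3

Column x1 entries and ratios — s_1: -7/2 ≤ 0, skip; x2: -1/8 ≤ 0, skip; x3: 8/(3/2) = 16/3.
Smallest ratio is 16/3 in the row of x3, so x3 leaves.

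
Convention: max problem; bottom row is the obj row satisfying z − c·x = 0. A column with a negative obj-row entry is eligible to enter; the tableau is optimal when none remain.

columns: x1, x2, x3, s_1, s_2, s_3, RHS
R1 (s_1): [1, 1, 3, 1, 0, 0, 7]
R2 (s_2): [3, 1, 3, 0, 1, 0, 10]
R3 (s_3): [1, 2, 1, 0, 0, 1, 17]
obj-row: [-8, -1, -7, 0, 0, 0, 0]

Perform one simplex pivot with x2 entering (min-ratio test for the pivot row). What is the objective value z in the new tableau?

Ratio test on column x2 — row 1: 7/1 = 7; row 2: 10/1 = 10; row 3: 17/2 = 17/2. Minimum is 7 at row 1 (s_1 leaves); pivot element 1.
Pivot on row 1; the obj-row RHS becomes 0 − (-1)·7 = 7.

7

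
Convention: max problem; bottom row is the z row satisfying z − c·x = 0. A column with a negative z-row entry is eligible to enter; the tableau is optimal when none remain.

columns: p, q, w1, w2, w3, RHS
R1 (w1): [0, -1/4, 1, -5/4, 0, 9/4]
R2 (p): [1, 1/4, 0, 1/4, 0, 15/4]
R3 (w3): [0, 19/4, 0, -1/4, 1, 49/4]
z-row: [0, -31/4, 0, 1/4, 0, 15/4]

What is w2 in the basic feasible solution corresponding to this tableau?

0

w2 is not in the basis, so in the current basic feasible solution w2 = 0.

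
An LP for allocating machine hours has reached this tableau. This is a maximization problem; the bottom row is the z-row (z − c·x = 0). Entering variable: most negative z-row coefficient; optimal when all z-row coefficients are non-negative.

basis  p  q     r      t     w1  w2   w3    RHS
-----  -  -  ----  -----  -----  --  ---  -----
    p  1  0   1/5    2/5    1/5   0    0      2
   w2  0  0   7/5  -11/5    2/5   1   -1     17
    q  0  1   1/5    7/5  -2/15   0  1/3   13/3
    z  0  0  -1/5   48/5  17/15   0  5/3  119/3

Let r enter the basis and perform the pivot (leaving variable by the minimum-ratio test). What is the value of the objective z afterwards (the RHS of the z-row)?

Ratio test on column r — row 1: 2/(1/5) = 10; row 2: 17/(7/5) = 85/7; row 3: (13/3)/(1/5) = 65/3. Minimum is 10 at row 1 (p leaves); pivot element 1/5.
Pivot on row 1; the z-row RHS becomes 119/3 − (-1/5)·10 = 125/3.

125/3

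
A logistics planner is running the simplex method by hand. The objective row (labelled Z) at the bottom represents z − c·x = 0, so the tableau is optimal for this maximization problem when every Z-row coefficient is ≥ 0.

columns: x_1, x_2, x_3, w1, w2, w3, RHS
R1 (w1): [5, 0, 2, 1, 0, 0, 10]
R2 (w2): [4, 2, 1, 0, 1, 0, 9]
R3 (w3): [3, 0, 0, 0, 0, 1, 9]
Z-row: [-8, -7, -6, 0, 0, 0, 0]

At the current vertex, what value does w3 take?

w3 is basic (row 3); its value is the RHS of that row, 9.

9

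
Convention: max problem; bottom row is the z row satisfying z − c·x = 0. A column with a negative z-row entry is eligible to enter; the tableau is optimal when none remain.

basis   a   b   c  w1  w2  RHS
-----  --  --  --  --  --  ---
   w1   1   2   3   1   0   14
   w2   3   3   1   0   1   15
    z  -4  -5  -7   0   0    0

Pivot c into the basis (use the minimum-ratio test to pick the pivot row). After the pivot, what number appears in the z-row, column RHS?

98/3

Ratio test on column c — row 1: 14/3 = 14/3; row 2: 15/1 = 15. Minimum is 14/3 at row 1 (w1 leaves); pivot element 3.
Divide row 1 by 3; eliminate column c from the other rows.
z-row update in column RHS: 0 − (-7)·(14/3) = 98/3.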